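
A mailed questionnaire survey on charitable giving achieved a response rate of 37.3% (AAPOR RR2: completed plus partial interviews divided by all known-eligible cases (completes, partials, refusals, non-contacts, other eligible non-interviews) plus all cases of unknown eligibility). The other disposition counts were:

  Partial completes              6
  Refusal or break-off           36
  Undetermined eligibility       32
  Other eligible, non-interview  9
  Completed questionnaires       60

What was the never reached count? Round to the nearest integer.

34

Num → 60 + 6 = 66
RR2 = 66 / D = 0.373
D = 66 / 0.373 = 176.9
Rest of base = 143
never reached = 176.9 − 143 ≈ 34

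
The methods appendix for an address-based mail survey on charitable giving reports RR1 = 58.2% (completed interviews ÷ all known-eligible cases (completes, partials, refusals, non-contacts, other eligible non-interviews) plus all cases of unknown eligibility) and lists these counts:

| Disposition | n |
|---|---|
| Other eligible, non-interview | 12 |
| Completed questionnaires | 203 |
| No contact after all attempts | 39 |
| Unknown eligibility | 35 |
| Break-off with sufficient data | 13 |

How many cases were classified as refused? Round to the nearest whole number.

RR1 = 203 / D = 0.582
D = 203 / 0.582 = 348.8
Remaining denominator categories sum to 302
refused = 348.8 − 302 ≈ 47

47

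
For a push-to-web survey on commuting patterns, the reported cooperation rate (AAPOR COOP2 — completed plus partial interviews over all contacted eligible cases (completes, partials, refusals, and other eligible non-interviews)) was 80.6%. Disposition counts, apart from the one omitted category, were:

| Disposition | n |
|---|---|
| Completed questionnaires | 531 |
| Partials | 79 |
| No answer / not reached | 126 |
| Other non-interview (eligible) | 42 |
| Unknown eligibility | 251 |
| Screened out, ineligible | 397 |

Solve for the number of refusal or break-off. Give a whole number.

105

Top: 531 + 79 = 610
COOP2 = 610 / D = 0.806
D = 610 / 0.806 = 756.8
Remaining denominator categories sum to 652
refusal or break-off = 756.8 − 652 ≈ 105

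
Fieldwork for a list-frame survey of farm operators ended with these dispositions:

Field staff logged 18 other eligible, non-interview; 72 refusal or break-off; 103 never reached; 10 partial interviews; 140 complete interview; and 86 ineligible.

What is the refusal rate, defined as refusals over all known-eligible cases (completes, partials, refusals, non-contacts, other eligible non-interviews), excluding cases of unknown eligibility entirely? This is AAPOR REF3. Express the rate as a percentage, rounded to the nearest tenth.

21.0%

Num = 72
Denominator = 140 + 10 + 72 + 103 + 18 = 343
REF3 = 72 / 343 = 0.2099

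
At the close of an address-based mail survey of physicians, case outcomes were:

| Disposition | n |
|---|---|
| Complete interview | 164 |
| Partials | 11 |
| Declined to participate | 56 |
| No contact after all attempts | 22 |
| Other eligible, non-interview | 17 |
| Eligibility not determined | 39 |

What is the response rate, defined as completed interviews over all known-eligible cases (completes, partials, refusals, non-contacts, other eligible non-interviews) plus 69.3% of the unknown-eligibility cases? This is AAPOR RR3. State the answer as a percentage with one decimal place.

55.2%

Numerator: 164
Determined eligible: 164 + 11 + 56 + 22 + 17 = 270
Eligible share of unknowns: 0.6930 × 39 = 27.03
Denominator: 270 + 27.03 = 297.03
RR3 = 164 / 297.03 = 0.5521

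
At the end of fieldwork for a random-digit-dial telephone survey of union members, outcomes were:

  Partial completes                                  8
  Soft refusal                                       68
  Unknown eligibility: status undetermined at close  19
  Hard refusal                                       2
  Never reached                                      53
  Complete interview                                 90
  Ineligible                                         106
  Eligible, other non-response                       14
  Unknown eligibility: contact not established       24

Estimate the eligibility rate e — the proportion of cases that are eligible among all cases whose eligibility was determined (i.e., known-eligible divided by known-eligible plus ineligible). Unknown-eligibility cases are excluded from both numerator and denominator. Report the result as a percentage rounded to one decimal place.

68.9%

Refusal or break-off = 2 + 68 = 70
Unknown eligibility = 24 + 19 = 43
Known eligible → 90 + 8 + 70 + 53 + 14 = 235
e = 235 / (235 + 106) = 235 / 341 = 0.6891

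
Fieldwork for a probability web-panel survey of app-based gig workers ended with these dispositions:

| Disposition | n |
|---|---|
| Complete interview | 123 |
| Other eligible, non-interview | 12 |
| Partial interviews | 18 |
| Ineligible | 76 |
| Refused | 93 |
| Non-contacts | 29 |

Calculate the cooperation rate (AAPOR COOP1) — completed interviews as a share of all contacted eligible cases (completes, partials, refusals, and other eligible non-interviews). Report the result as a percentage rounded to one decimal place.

Num = 123
Denominator = 123 + 18 + 93 + 12 = 246
COOP1 = 123 / 246 = 0.5000

50.0%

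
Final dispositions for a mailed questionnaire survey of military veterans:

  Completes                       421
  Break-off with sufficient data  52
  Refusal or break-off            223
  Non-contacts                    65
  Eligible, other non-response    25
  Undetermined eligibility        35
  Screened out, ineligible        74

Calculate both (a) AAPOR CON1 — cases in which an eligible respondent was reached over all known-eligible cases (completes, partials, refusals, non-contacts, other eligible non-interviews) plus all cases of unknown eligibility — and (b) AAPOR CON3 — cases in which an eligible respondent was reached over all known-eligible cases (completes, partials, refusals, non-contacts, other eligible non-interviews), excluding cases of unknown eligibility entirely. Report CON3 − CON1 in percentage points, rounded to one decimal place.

Top = 421 + 52 + 223 + 25 = 721
Denom = 421 + 52 + 223 + 65 + 25 + 35 = 821
CON1 = 721 / 821 = 0.8782
Denom = 421 + 52 + 223 + 65 + 25 = 786
CON3 = 721 / 786 = 0.9173
Difference = 91.73 − 87.82 = 3.91 percentage points

3.9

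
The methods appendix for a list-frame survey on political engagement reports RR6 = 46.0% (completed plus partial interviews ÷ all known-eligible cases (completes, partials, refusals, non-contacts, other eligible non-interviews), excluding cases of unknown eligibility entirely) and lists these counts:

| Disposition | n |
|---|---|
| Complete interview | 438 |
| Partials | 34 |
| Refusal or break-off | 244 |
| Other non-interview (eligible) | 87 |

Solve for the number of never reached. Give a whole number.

Numerator: 438 + 34 = 472
RR6 = 472 / D = 0.460
D = 472 / 0.460 = 1026.1
Rest of base = 803
never reached = 1026.1 − 803 ≈ 223

223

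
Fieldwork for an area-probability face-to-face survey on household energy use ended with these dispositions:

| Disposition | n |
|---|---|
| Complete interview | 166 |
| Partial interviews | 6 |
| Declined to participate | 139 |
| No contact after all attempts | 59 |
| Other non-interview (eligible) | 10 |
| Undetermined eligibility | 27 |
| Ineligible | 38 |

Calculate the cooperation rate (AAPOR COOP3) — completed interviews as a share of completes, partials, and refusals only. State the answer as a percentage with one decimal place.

Num = 166
Denom = 166 + 6 + 139 = 311
COOP3 = 166 / 311 = 0.5338

53.4%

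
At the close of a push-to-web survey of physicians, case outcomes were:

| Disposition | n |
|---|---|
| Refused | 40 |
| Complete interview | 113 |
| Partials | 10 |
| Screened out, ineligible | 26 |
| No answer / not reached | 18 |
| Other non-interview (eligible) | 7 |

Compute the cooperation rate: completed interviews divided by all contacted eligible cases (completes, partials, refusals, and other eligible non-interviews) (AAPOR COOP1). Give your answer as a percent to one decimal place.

66.5%

Numerator → 113
Denom → 113 + 10 + 40 + 7 = 170
COOP1 = 113 / 170 = 0.6647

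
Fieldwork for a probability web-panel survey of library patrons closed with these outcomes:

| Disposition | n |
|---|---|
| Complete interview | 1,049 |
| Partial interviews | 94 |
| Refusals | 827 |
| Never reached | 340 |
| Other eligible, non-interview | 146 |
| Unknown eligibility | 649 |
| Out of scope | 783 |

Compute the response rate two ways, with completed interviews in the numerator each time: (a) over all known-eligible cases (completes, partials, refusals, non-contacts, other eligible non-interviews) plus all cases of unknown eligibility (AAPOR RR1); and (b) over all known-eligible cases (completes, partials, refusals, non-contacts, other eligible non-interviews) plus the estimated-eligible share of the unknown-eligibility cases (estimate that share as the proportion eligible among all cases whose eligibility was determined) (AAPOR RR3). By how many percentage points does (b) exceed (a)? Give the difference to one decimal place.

1.8

Numerator = 1049
Base = 1049 + 94 + 827 + 340 + 146 + 649 = 3105
RR1 = 1049 / 3105 = 0.3378
Eligible (known) = 1049 + 94 + 827 + 340 + 146 = 2456
e = 2456 / (2456 + 783) = 2456 / 3239 = 0.7583
Eligible share of unknowns = 0.7583 × 649 = 492.14
Base = 2456 + 492.14 = 2948.14
RR3 = 1049 / 2948.14 = 0.3558
Difference = 35.58 − 33.78 = 1.80 percentage points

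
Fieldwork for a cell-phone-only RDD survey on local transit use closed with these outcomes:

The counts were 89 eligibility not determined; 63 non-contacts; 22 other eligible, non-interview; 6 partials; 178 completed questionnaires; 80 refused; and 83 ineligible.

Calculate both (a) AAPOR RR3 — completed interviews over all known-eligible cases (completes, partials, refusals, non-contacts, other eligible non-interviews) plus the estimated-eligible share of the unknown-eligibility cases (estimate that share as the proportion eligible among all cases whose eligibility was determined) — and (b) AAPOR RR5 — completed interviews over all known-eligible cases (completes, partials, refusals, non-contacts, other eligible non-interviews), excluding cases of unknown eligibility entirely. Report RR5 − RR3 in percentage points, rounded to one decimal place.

8.7

Top = 178
Eligible (known) = 178 + 6 + 80 + 63 + 22 = 349
e = 349 / (349 + 83) = 349 / 432 = 0.8079
Estimated eligible among unknowns = 0.8079 × 89 = 71.90
Base = 349 + 71.90 = 420.90
RR3 = 178 / 420.90 = 0.4229
Base = 178 + 6 + 80 + 63 + 22 = 349
RR5 = 178 / 349 = 0.5100
Difference = 51.00 − 42.29 = 8.71 percentage points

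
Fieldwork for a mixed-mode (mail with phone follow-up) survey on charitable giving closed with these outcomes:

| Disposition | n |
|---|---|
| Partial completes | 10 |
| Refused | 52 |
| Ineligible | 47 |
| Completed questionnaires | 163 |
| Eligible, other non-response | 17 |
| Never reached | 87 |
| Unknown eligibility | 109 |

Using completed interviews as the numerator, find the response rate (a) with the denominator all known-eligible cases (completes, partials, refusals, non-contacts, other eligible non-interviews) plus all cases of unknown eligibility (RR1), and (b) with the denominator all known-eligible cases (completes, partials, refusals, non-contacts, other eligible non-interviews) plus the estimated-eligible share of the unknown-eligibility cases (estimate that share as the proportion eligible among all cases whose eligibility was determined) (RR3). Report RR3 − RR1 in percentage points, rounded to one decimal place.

Numerator → 163
Denominator → 163 + 10 + 52 + 87 + 17 + 109 = 438
RR1 = 163 / 438 = 0.3721
Known eligible → 163 + 10 + 52 + 87 + 17 = 329
e = 329 / (329 + 47) = 329 / 376 = 0.8750
Estimated eligible among unknowns → 0.8750 × 109 = 95.38
Denominator → 329 + 95.38 = 424.38
RR3 = 163 / 424.38 = 0.3841
Difference = 38.41 − 37.21 = 1.20 percentage points

1.2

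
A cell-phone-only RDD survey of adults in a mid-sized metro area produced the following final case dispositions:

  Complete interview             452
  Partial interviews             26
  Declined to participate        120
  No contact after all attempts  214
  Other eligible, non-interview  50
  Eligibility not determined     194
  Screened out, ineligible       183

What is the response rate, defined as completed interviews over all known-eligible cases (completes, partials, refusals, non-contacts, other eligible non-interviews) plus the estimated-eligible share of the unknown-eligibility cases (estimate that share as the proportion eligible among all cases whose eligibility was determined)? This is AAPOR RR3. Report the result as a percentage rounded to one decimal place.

44.2%

Top = 452
Eligible (known) = 452 + 26 + 120 + 214 + 50 = 862
e = 862 / (862 + 183) = 862 / 1045 = 0.8249
Eligible share of unknowns = 0.8249 × 194 = 160.03
Base = 862 + 160.03 = 1022.03
RR3 = 452 / 1022.03 = 0.4423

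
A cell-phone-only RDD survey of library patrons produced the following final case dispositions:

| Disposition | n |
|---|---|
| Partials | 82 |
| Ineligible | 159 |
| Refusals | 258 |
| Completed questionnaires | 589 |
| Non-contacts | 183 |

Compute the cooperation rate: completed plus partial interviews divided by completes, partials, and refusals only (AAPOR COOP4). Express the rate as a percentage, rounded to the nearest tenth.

Top → 589 + 82 = 671
Denominator → 589 + 82 + 258 = 929
COOP4 = 671 / 929 = 0.7223

72.2%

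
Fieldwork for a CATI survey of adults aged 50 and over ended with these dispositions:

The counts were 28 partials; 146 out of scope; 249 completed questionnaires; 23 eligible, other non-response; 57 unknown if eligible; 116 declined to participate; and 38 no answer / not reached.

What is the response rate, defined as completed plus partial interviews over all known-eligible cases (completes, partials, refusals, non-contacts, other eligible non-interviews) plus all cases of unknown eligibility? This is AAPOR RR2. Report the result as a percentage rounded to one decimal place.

Top = 249 + 28 = 277
Denominator = 249 + 28 + 116 + 38 + 23 + 57 = 511
RR2 = 277 / 511 = 0.5421

54.2%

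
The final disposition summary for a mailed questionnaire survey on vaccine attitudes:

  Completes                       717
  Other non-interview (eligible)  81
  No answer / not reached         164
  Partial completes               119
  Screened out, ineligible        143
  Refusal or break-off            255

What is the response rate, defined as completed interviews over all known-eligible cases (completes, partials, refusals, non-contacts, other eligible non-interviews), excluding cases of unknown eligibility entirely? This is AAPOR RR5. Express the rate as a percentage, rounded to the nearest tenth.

53.7%

Numerator: 717
Base: 717 + 119 + 255 + 164 + 81 = 1336
RR5 = 717 / 1336 = 0.5367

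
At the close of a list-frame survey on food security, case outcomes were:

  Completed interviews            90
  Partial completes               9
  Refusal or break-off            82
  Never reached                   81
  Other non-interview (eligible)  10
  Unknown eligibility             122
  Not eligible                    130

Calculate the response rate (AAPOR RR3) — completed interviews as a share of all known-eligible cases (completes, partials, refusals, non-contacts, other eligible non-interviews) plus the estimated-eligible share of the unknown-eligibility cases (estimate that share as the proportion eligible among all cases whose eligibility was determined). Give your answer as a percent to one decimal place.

25.4%

Num → 90
Eligible (known) → 90 + 9 + 82 + 81 + 10 = 272
e = 272 / (272 + 130) = 272 / 402 = 0.6766
e × U → 0.6766 × 122 = 82.55
Base → 272 + 82.55 = 354.55
RR3 = 90 / 354.55 = 0.2538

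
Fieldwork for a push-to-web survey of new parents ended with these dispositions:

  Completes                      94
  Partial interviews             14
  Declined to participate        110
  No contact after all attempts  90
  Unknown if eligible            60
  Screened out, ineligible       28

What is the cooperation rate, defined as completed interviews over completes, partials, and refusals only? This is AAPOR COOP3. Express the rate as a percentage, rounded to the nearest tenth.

43.1%

Top → 94
Denominator → 94 + 14 + 110 = 218
COOP3 = 94 / 218 = 0.4312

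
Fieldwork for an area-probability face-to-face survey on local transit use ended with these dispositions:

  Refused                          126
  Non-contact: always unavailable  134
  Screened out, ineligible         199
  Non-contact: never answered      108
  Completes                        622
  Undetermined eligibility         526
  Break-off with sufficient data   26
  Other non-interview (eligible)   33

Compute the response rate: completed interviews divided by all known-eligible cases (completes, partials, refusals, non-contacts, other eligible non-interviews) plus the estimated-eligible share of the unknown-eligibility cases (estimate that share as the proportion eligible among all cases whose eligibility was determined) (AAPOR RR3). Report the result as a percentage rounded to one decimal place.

No answer / not reached = 108 + 134 = 242
Num = 622
Determined eligible = 622 + 26 + 126 + 242 + 33 = 1049
e = 1049 / (1049 + 199) = 1049 / 1248 = 0.8405
Eligible share of unknowns = 0.8405 × 526 = 442.10
Base = 1049 + 442.10 = 1491.10
RR3 = 622 / 1491.10 = 0.4171

41.7%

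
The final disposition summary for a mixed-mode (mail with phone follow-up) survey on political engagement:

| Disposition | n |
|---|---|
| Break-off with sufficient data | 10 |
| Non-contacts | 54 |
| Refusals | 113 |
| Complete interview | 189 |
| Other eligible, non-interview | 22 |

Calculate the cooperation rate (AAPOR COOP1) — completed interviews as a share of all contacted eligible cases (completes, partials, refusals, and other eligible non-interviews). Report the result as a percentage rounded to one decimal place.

Numerator: 189
Base: 189 + 10 + 113 + 22 = 334
COOP1 = 189 / 334 = 0.5659

56.6%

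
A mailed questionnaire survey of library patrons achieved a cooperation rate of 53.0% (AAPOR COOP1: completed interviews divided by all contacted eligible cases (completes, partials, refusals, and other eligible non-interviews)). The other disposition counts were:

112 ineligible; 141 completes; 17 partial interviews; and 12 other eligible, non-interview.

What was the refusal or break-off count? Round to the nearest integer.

96

COOP1 = 141 / D = 0.530
D = 141 / 0.530 = 266.0
Other denominator terms total 170
refusal or break-off = 266.0 − 170 ≈ 96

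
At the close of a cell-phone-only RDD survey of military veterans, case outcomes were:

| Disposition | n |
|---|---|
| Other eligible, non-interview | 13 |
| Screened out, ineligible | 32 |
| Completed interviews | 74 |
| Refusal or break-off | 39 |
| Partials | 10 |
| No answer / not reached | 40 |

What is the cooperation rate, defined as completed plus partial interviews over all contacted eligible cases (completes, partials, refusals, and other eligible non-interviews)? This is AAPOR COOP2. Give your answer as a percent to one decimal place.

61.8%

Numerator: 74 + 10 = 84
Denominator: 74 + 10 + 39 + 13 = 136
COOP2 = 84 / 136 = 0.6176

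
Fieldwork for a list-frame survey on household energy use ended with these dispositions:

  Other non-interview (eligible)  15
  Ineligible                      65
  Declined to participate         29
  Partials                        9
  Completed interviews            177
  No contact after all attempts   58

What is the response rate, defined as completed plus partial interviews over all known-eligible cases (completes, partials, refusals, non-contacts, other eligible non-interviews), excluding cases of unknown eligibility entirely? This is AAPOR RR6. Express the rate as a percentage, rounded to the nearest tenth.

Top = 177 + 9 = 186
Base = 177 + 9 + 29 + 58 + 15 = 288
RR6 = 186 / 288 = 0.6458

64.6%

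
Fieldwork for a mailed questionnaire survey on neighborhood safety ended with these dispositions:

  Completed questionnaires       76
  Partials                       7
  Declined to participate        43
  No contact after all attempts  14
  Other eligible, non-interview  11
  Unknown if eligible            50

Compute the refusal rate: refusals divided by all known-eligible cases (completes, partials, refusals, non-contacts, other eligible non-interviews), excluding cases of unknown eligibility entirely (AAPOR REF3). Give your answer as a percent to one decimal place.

28.5%

Top: 43
Denominator: 76 + 7 + 43 + 14 + 11 = 151
REF3 = 43 / 151 = 0.2848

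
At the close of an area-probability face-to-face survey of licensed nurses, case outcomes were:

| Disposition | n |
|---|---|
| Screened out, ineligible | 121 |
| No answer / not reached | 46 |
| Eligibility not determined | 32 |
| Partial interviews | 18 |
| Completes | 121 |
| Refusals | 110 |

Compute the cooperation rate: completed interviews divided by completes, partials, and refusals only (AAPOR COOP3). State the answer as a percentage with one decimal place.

Top = 121
Denom = 121 + 18 + 110 = 249
COOP3 = 121 / 249 = 0.4859

48.6%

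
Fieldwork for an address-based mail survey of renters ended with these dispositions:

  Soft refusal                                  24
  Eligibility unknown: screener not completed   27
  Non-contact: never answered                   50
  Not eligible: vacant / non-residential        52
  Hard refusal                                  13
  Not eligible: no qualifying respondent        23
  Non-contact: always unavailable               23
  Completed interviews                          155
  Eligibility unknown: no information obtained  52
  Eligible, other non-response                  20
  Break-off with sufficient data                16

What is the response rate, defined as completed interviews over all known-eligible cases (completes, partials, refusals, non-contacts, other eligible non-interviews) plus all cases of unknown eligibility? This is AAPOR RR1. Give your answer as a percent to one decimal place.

Refusal or break-off = 13 + 24 = 37
Never reached = 50 + 23 = 73
Unknown if eligible = 27 + 52 = 79
Out of scope = 23 + 52 = 75
Top → 155
Denominator → 155 + 16 + 37 + 73 + 20 + 79 = 380
RR1 = 155 / 380 = 0.4079

40.8%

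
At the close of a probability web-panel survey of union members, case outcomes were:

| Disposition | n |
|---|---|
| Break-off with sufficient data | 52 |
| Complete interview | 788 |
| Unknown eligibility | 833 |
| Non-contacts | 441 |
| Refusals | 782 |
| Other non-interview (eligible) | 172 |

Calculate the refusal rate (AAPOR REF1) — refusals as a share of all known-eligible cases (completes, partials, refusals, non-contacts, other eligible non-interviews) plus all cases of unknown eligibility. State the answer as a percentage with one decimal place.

25.5%

Top = 782
Denom = 788 + 52 + 782 + 441 + 172 + 833 = 3068
REF1 = 782 / 3068 = 0.2549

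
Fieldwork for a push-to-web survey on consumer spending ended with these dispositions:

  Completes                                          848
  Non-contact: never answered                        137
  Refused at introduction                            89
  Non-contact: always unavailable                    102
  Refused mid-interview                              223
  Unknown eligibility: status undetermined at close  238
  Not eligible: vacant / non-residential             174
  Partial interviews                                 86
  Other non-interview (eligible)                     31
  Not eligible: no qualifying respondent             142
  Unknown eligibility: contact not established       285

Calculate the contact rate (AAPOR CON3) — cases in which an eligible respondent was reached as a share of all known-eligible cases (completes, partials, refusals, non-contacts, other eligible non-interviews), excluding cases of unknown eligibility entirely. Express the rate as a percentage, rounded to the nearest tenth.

Refused = 89 + 223 = 312
Non-contacts = 137 + 102 = 239
Undetermined eligibility = 285 + 238 = 523
Ineligible = 142 + 174 = 316
Numerator → 848 + 86 + 312 + 31 = 1277
Base → 848 + 86 + 312 + 239 + 31 = 1516
CON3 = 1277 / 1516 = 0.8423

84.2%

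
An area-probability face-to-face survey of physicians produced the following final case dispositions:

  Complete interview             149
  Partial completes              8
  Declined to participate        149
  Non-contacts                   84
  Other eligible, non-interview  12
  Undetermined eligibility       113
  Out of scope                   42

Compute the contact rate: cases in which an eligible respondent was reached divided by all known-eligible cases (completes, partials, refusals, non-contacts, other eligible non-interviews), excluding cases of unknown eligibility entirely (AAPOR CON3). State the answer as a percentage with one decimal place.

Numerator: 149 + 8 + 149 + 12 = 318
Base: 149 + 8 + 149 + 84 + 12 = 402
CON3 = 318 / 402 = 0.7910

79.1%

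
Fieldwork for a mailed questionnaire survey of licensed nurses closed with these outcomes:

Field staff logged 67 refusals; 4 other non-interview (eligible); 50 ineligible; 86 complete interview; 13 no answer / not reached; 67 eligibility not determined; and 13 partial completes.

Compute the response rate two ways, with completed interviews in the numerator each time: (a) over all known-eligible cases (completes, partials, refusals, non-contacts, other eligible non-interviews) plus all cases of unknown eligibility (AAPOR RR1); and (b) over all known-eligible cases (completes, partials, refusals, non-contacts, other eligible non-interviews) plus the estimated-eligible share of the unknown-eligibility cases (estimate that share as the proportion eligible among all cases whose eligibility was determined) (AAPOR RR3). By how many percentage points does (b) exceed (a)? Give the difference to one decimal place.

2.1

Num → 86
Base → 86 + 13 + 67 + 13 + 4 + 67 = 250
RR1 = 86 / 250 = 0.3440
Known eligible → 86 + 13 + 67 + 13 + 4 = 183
e = 183 / (183 + 50) = 183 / 233 = 0.7854
Eligible share of unknowns → 0.7854 × 67 = 52.62
Base → 183 + 52.62 = 235.62
RR3 = 86 / 235.62 = 0.3650
Difference = 36.50 − 34.40 = 2.10 percentage points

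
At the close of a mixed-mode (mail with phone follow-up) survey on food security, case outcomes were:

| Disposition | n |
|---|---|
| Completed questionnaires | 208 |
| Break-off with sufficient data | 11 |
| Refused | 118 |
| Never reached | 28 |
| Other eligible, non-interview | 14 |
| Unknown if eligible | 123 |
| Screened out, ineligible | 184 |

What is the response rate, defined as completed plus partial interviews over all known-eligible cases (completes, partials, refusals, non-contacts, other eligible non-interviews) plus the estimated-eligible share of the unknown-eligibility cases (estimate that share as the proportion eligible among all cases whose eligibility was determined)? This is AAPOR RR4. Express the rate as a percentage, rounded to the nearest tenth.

Num: 208 + 11 = 219
Eligible (known): 208 + 11 + 118 + 28 + 14 = 379
e = 379 / (379 + 184) = 379 / 563 = 0.6732
Estimated eligible among unknowns: 0.6732 × 123 = 82.80
Base: 379 + 82.80 = 461.80
RR4 = 219 / 461.80 = 0.4742

47.4%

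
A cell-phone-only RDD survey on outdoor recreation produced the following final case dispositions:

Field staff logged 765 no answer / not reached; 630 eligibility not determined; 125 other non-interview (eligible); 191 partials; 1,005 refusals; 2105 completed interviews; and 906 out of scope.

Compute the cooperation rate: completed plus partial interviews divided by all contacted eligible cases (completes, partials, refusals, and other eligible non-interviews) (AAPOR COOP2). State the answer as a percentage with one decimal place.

67.0%

Top: 2105 + 191 = 2296
Base: 2105 + 191 + 1005 + 125 = 3426
COOP2 = 2296 / 3426 = 0.6702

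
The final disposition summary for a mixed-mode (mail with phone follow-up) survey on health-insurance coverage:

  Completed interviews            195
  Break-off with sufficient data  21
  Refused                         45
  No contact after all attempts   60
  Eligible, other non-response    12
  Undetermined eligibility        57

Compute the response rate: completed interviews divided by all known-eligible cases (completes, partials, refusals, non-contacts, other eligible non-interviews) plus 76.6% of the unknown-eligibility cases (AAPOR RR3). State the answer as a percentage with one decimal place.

Num → 195
Determined eligible → 195 + 21 + 45 + 60 + 12 = 333
e × U → 0.7660 × 57 = 43.66
Denom → 333 + 43.66 = 376.66
RR3 = 195 / 376.66 = 0.5177

51.8%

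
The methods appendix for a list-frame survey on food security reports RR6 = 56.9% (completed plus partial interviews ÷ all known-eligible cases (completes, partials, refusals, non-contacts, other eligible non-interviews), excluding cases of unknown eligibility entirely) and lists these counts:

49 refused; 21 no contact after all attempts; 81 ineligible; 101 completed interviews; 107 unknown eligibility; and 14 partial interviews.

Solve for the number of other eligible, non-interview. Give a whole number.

Numerator → 101 + 14 = 115
RR6 = 115 / D = 0.569
D = 115 / 0.569 = 202.1
Other denominator terms total 185
other eligible, non-interview = 202.1 − 185 ≈ 17

17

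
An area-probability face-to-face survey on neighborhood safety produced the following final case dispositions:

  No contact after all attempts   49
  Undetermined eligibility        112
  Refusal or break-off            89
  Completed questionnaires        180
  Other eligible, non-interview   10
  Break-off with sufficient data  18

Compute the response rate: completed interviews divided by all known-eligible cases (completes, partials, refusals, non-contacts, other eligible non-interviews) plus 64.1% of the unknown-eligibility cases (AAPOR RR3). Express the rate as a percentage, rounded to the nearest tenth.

43.1%

Top: 180
Determined eligible: 180 + 18 + 89 + 49 + 10 = 346
Estimated eligible among unknowns: 0.6410 × 112 = 71.79
Base: 346 + 71.79 = 417.79
RR3 = 180 / 417.79 = 0.4308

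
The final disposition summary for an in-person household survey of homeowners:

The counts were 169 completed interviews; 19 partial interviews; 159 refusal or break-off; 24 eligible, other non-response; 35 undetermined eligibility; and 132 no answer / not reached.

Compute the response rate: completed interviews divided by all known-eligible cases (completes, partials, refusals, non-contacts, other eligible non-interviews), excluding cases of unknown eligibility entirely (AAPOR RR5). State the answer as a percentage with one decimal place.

33.6%

Num = 169
Denom = 169 + 19 + 159 + 132 + 24 = 503
RR5 = 169 / 503 = 0.3360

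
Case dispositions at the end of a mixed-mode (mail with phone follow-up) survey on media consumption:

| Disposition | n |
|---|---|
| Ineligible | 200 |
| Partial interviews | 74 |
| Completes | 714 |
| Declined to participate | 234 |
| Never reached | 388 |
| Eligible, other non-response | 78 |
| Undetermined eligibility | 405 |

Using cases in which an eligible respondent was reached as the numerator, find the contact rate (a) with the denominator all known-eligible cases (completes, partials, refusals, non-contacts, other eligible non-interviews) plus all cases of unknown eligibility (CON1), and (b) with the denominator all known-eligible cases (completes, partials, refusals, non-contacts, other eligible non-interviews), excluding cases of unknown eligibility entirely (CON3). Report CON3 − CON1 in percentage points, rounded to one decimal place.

15.8

Numerator = 714 + 74 + 234 + 78 = 1100
Base = 714 + 74 + 234 + 388 + 78 + 405 = 1893
CON1 = 1100 / 1893 = 0.5811
Base = 714 + 74 + 234 + 388 + 78 = 1488
CON3 = 1100 / 1488 = 0.7392
Difference = 73.92 − 58.11 = 15.81 percentage points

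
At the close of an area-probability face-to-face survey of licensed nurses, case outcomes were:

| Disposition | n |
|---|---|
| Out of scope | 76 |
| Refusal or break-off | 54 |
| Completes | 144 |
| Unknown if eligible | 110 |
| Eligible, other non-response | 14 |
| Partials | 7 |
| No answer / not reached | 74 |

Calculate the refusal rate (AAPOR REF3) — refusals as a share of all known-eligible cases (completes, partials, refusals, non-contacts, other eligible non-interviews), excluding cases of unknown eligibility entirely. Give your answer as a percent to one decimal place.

18.4%

Num = 54
Denominator = 144 + 7 + 54 + 74 + 14 = 293
REF3 = 54 / 293 = 0.1843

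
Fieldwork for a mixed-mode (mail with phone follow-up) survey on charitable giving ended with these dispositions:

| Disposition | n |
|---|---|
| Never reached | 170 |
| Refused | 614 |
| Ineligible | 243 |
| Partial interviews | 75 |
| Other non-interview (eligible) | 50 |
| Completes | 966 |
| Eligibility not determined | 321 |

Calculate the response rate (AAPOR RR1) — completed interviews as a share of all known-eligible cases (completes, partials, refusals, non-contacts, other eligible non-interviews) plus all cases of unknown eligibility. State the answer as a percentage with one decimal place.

44.0%

Num: 966
Denom: 966 + 75 + 614 + 170 + 50 + 321 = 2196
RR1 = 966 / 2196 = 0.4399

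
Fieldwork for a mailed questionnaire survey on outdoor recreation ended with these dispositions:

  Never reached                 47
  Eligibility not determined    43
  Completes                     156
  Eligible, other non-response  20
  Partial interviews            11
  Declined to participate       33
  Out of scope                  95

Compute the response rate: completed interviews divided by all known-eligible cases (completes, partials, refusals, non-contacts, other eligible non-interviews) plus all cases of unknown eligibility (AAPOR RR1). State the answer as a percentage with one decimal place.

Top = 156
Denominator = 156 + 11 + 33 + 47 + 20 + 43 = 310
RR1 = 156 / 310 = 0.5032

50.3%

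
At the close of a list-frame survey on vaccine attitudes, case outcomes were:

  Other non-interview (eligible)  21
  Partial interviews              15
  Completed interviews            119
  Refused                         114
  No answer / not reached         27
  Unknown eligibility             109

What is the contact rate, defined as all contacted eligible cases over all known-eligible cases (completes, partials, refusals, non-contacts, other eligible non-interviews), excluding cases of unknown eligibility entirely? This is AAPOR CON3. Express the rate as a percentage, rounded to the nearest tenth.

90.9%

Numerator: 119 + 15 + 114 + 21 = 269
Denominator: 119 + 15 + 114 + 27 + 21 = 296
CON3 = 269 / 296 = 0.9088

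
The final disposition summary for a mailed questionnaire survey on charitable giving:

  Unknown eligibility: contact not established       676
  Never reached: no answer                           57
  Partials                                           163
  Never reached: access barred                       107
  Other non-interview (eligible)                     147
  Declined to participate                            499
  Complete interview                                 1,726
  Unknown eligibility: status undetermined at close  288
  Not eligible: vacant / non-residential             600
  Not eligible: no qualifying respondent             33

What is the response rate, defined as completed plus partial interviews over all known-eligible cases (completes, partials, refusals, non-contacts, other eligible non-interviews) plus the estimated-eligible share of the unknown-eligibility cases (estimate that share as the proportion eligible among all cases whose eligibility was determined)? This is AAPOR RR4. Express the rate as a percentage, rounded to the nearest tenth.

No contact after all attempts = 57 + 107 = 164
Unknown if eligible = 676 + 288 = 964
Not eligible = 33 + 600 = 633
Num: 1726 + 163 = 1889
Determined eligible: 1726 + 163 + 499 + 164 + 147 = 2699
e = 2699 / (2699 + 633) = 2699 / 3332 = 0.8100
e × U: 0.8100 × 964 = 780.84
Denominator: 2699 + 780.84 = 3479.84
RR4 = 1889 / 3479.84 = 0.5428

54.3%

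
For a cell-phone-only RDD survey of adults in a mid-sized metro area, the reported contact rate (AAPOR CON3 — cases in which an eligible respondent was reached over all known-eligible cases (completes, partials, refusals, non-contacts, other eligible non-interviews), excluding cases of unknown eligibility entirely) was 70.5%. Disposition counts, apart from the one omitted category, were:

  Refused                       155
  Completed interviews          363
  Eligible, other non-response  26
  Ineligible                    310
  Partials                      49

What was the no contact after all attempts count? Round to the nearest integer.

248

Num → 363 + 49 + 155 + 26 = 593
CON3 = 593 / D = 0.705
D = 593 / 0.705 = 841.1
Other denominator terms total 593
no contact after all attempts = 841.1 − 593 ≈ 248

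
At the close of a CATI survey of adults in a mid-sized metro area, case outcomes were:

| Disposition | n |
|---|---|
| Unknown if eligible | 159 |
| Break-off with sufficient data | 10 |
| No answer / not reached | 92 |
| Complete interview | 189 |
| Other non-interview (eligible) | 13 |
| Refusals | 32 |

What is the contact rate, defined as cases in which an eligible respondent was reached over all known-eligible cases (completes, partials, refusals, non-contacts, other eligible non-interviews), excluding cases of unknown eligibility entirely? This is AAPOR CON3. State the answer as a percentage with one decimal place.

Top: 189 + 10 + 32 + 13 = 244
Denominator: 189 + 10 + 32 + 92 + 13 = 336
CON3 = 244 / 336 = 0.7262

72.6%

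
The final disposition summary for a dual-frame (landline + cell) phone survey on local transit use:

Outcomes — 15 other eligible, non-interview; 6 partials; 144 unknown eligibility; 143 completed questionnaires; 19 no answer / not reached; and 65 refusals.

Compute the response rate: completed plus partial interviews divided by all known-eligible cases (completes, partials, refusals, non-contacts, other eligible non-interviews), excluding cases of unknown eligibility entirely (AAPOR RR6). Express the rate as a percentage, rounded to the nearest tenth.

Num: 143 + 6 = 149
Denominator: 143 + 6 + 65 + 19 + 15 = 248
RR6 = 149 / 248 = 0.6008

60.1%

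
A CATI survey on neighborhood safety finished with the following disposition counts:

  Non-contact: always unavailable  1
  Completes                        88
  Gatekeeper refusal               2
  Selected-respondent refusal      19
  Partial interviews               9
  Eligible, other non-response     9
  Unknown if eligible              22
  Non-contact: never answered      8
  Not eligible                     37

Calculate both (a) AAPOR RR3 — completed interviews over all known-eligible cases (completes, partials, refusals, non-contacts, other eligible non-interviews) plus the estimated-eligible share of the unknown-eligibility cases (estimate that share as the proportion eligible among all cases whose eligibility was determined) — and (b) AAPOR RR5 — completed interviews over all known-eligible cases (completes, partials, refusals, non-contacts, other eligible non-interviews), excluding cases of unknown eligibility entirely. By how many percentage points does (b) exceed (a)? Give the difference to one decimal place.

7.3

Declined to participate = 2 + 19 = 21
Never reached = 8 + 1 = 9
Num: 88
Determined eligible: 88 + 9 + 21 + 9 + 9 = 136
e = 136 / (136 + 37) = 136 / 173 = 0.7861
e × U: 0.7861 × 22 = 17.29
Base: 136 + 17.29 = 153.29
RR3 = 88 / 153.29 = 0.5741
Base: 88 + 9 + 21 + 9 + 9 = 136
RR5 = 88 / 136 = 0.6471
Difference = 64.71 − 57.41 = 7.30 percentage points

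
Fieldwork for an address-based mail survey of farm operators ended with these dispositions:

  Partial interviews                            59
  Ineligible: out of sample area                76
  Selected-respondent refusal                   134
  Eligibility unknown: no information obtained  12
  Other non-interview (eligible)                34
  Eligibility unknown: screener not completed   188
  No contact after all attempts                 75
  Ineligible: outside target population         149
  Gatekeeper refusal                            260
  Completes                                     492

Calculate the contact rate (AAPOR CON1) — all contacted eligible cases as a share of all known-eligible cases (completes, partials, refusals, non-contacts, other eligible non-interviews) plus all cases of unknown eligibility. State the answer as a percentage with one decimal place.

78.1%

Refusals = 260 + 134 = 394
Unknown eligibility = 188 + 12 = 200
Not eligible = 149 + 76 = 225
Top: 492 + 59 + 394 + 34 = 979
Denominator: 492 + 59 + 394 + 75 + 34 + 200 = 1254
CON1 = 979 / 1254 = 0.7807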